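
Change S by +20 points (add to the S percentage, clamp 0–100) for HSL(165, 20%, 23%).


Original S = 20%
Adjustment = +20 percentage points
New S = 20 + (20) = 40
Clamp to [0, 100] → 40
= HSL(165°, 40%, 23%)


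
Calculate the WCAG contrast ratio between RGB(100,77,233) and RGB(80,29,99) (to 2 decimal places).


Linearize each sRGB channel c=v/255: c/12.92 if c ≤ 0.04045 else ((c+0.055)/1.055)^2.4
L = 0.2126×R_lin + 0.7152×G_lin + 0.0722×B_lin
Color 1 (100,77,233):
  R=100: 100/255≈0.3922 > 0.04045 → ((0.3922+0.055)/1.055)^2.4 ≈ 0.12744
  G=77: 77/255≈0.3020 > 0.04045 → ((0.3020+0.055)/1.055)^2.4 ≈ 0.07421
  B=233: 233/255≈0.9137 > 0.04045 → ((0.9137+0.055)/1.055)^2.4 ≈ 0.81485
  L1 = 0.2126×0.12744 + 0.7152×0.07421 + 0.0722×0.81485 ≈ 0.13900
Color 2 (80,29,99):
  R=80: 80/255≈0.3137 > 0.04045 → ((0.3137+0.055)/1.055)^2.4 ≈ 0.08022
  G=29: 29/255≈0.1137 > 0.04045 → ((0.1137+0.055)/1.055)^2.4 ≈ 0.01229
  B=99: 99/255≈0.3882 > 0.04045 → ((0.3882+0.055)/1.055)^2.4 ≈ 0.12477
  L2 = 0.2126×0.08022 + 0.7152×0.01229 + 0.0722×0.12477 ≈ 0.03485
Lighter = 0.13900, Darker = 0.03485
Ratio = (L_lighter + 0.05) / (L_darker + 0.05)
Ratio = (0.13900 + 0.05) / (0.03485 + 0.05) = 0.18900 / 0.08485 ≈ 2.2275
Ratio ≈ 2.23:1


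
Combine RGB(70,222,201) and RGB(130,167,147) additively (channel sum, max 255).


Additive: each channel = min(255, C₁+C₂)
R: 70+130 = 200 → 200
G: 222+167 = 389 → 255
B: 201+147 = 348 → 255
= RGB(200, 255, 255)


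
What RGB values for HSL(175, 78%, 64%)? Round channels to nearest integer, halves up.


H=175°, S=0.78, L=0.64
C = (1-|2L-1|)×S = (1-|0.28|)×0.78 = 0.5616
H' = H/60 = 175/60 ≈ 2.9167; X = C×(1-|H' mod 2 - 1|) = 0.5148
m = L - C/2 = 0.64 - 0.2808 = 0.3592
Sector ⌊H'⌋ = 2 → (R',G',B') = (0.0, 0.5616, 0.5148)
RGB = ((R'+m)×255, (G'+m)×255, (B'+m)×255) = (91.596, 234.804, 222.87)
Round half up → RGB(92, 235, 223)


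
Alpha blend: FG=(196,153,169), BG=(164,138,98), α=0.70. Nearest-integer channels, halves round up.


C = α×F + (1-α)×B, with 1-α = 0.30
R: 0.70×196 + 0.30×164 = 137.20 + 49.20 = 186.40 → 186
G: 0.70×153 + 0.30×138 = 107.10 + 41.40 = 148.50 → 149
B: 0.70×169 + 0.30×98 = 118.30 + 29.40 = 147.70 → 148
= RGB(186, 149, 148)


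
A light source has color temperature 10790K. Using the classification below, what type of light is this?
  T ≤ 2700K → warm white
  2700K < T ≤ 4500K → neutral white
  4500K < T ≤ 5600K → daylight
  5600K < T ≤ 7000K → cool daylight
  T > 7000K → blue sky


Temperature: 10790K
10790K > 7000K → blue sky
Classification: blue sky


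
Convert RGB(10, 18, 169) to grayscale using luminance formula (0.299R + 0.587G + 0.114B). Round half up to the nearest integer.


Gray = 0.299×R + 0.587×G + 0.114×B
Gray = 0.299×10 + 0.587×18 + 0.114×169
Gray = 2.990 + 10.566 + 19.266
Gray = 32.822 → round half up → 33
Gray = 33


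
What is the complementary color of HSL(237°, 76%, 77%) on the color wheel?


Complement = opposite side of color wheel = hue + 180°
H' = (237 + 180) mod 360 = 57°
S and L unchanged.
= HSL(57°, 76%, 77%)


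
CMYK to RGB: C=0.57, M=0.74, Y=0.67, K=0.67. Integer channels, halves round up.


R = 255 × (1-C) × (1-K) = 255 × 0.43 × 0.33 = 36.1845 → 36
G = 255 × (1-M) × (1-K) = 255 × 0.26 × 0.33 = 21.879 → 22
B = 255 × (1-Y) × (1-K) = 255 × 0.33 × 0.33 = 27.7695 → 28
= RGB(36, 22, 28)


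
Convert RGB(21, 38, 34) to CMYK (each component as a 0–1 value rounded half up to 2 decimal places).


R'=21/255≈0.0824, G'=38/255≈0.1490, B'=34/255≈0.1333
K = 1 - max(R',G',B') = 1 - 38/255 = 217/255 = 0.85098… → 0.85
(1-R'-K)/(1-K) simplifies to (max-R)/max with max = 38:
C = (38-21)/38 = 17/38 = 0.44736… → 0.45
M = (38-38)/38 = 0/38 = 0 → 0.00
Y = (38-34)/38 = 4/38 = 0.10526… → 0.11
= CMYK(0.45, 0.00, 0.11, 0.85)


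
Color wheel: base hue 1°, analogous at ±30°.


Base hue: 1°
Left analog: (1 - 30) mod 360 = 331°
Right analog: (1 + 30) mod 360 = 31°
Analogous hues = 331° and 31°


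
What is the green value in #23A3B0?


Color: #23A3B0
R = 23 = 35
G = A3 = 163
B = B0 = 176
Green = 163


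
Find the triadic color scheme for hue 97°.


Triadic: equally spaced at 120° intervals
H1 = 97°
H2 = (97 + 120) mod 360 = 217°
H3 = (97 + 240) mod 360 = 337°
Triadic = 97°, 217°, 337°


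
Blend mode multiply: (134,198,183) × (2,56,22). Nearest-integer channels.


Multiply: C = A×B/255, rounded to nearest integer
R: 134×2/255 = 268/255 ≈ 1.051 → 1
G: 198×56/255 = 11088/255 ≈ 43.482 → 43
B: 183×22/255 = 4026/255 ≈ 15.788 → 16
= RGB(1, 43, 16)


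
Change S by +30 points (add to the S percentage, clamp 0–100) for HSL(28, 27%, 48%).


Original S = 27%
Adjustment = +30 percentage points
New S = 27 + (30) = 57
Clamp to [0, 100] → 57
= HSL(28°, 57%, 48%)


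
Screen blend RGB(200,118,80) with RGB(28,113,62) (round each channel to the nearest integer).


Screen: C = 255 - (255-A)×(255-B)/255, rounded to nearest integer
R: 255 - (255-200)×(255-28)/255 = 255 - 12485/255 ≈ 255 - 48.961 = 206.039 → 206
G: 255 - (255-118)×(255-113)/255 = 255 - 19454/255 ≈ 255 - 76.290 = 178.710 → 179
B: 255 - (255-80)×(255-62)/255 = 255 - 33775/255 ≈ 255 - 132.451 = 122.549 → 123
= RGB(206, 179, 123)


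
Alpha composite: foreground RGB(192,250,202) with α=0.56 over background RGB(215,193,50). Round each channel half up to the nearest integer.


C = α×F + (1-α)×B, with 1-α = 0.44
R: 0.56×192 + 0.44×215 = 107.52 + 94.60 = 202.12 → 202
G: 0.56×250 + 0.44×193 = 140.00 + 84.92 = 224.92 → 225
B: 0.56×202 + 0.44×50 = 113.12 + 22.00 = 135.12 → 135
= RGB(202, 225, 135)


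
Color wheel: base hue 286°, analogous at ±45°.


Base hue: 286°
Left analog: (286 - 45) mod 360 = 241°
Right analog: (286 + 45) mod 360 = 331°
Analogous hues = 241° and 331°


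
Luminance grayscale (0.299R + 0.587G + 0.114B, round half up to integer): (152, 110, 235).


Gray = 0.299×R + 0.587×G + 0.114×B
Gray = 0.299×152 + 0.587×110 + 0.114×235
Gray = 45.448 + 64.570 + 26.790
Gray = 136.808 → round half up → 137
Gray = 137


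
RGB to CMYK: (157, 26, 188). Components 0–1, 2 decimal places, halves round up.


R'=157/255≈0.6157, G'=26/255≈0.1020, B'=188/255≈0.7373
K = 1 - max(R',G',B') = 1 - 188/255 = 67/255 = 0.26274… → 0.26
(1-R'-K)/(1-K) simplifies to (max-R)/max with max = 188:
C = (188-157)/188 = 31/188 = 0.16489… → 0.16
M = (188-26)/188 = 162/188 = 0.86170… → 0.86
Y = (188-188)/188 = 0/188 = 0 → 0.00
= CMYK(0.16, 0.86, 0.00, 0.26)


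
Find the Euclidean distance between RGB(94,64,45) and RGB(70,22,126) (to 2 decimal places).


d = √[(R₁-R₂)² + (G₁-G₂)² + (B₁-B₂)²]
d = √[(94-70)² + (64-22)² + (45-126)²]
d = √[576 + 1764 + 6561]
d = √8901
d ≈ 94.35


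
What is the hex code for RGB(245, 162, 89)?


R = 245 → F5 (hex)
G = 162 → A2 (hex)
B = 89 → 59 (hex)
Hex = #F5A259


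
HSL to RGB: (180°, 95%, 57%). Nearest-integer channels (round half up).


H=180°, S=0.95, L=0.57
C = (1-|2L-1|)×S = (1-|0.14|)×0.95 = 0.817
H' = H/60 = 180/60 ≈ 3.0000; X = C×(1-|H' mod 2 - 1|) = 0.817
m = L - C/2 = 0.57 - 0.4085 = 0.1615
Sector ⌊H'⌋ = 3 → (R',G',B') = (0.0, 0.817, 0.817)
RGB = ((R'+m)×255, (G'+m)×255, (B'+m)×255) = (41.1825, 249.5175, 249.5175)
Round half up → RGB(41, 250, 250)


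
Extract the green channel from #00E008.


Color: #00E008
R = 00 = 0
G = E0 = 224
B = 08 = 8
Green = 224


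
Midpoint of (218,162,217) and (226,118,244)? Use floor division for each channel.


Midpoint: each channel = ⌊(C₁+C₂)/2⌋
R: ⌊(218+226)/2⌋ = 222
G: ⌊(162+118)/2⌋ = 140
B: ⌊(217+244)/2⌋ = 230
= RGB(222, 140, 230)


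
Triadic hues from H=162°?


Triadic: equally spaced at 120° intervals
H1 = 162°
H2 = (162 + 120) mod 360 = 282°
H3 = (162 + 240) mod 360 = 42°
Triadic = 162°, 282°, 42°


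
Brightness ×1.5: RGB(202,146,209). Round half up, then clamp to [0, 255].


Multiply each channel by 1.5, round half up, clamp to [0, 255]
R: 202×1.5 = 303 → clamp → 255
G: 146×1.5 = 219
B: 209×1.5 = 313.5 → round → 314 → clamp → 255
= RGB(255, 219, 255)


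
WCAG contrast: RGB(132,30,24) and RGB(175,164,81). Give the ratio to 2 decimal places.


Linearize each sRGB channel c=v/255: c/12.92 if c ≤ 0.04045 else ((c+0.055)/1.055)^2.4
L = 0.2126×R_lin + 0.7152×G_lin + 0.0722×B_lin
Color 1 (132,30,24):
  R=132: 132/255≈0.5176 > 0.04045 → ((0.5176+0.055)/1.055)^2.4 ≈ 0.23074
  G=30: 30/255≈0.1176 > 0.04045 → ((0.1176+0.055)/1.055)^2.4 ≈ 0.01298
  B=24: 24/255≈0.0941 > 0.04045 → ((0.0941+0.055)/1.055)^2.4 ≈ 0.00913
  L1 = 0.2126×0.23074 + 0.7152×0.01298 + 0.0722×0.00913 ≈ 0.05900
Color 2 (175,164,81):
  R=175: 175/255≈0.6863 > 0.04045 → ((0.6863+0.055)/1.055)^2.4 ≈ 0.42869
  G=164: 164/255≈0.6431 > 0.04045 → ((0.6431+0.055)/1.055)^2.4 ≈ 0.37124
  B=81: 81/255≈0.3176 > 0.04045 → ((0.3176+0.055)/1.055)^2.4 ≈ 0.08228
  L2 = 0.2126×0.42869 + 0.7152×0.37124 + 0.0722×0.08228 ≈ 0.36259
Lighter = 0.36259, Darker = 0.05900
Ratio = (L_lighter + 0.05) / (L_darker + 0.05)
Ratio = (0.36259 + 0.05) / (0.05900 + 0.05) = 0.41259 / 0.10900 ≈ 3.7852
Ratio ≈ 3.79:1


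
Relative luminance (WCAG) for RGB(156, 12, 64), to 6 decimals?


Linearize each channel (sRGB transfer function): c = v/255; c_lin = c/12.92 if c ≤ 0.04045, else ((c+0.055)/1.055)^2.4
  R: 156/255 ≈ 0.611765 > 0.04045 → ((0.611765+0.055)/1.055)^2.4 ≈ 0.332452
  G: 12/255 ≈ 0.047059 > 0.04045 → ((0.047059+0.055)/1.055)^2.4 ≈ 0.003677
  B: 64/255 ≈ 0.250980 > 0.04045 → ((0.250980+0.055)/1.055)^2.4 ≈ 0.051269
R_lin = 0.332452, G_lin = 0.003677, B_lin = 0.051269
L = 0.2126×R + 0.7152×G + 0.0722×B
L = 0.2126×0.332452 + 0.7152×0.003677 + 0.0722×0.051269
L ≈ 0.077010


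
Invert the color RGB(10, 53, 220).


Invert: (255-R, 255-G, 255-B)
R: 255-10 = 245
G: 255-53 = 202
B: 255-220 = 35
= RGB(245, 202, 35)


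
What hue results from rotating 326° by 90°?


New hue = (H + rotation) mod 360
New hue = (326 + 90) mod 360
= 416 mod 360
= 56°


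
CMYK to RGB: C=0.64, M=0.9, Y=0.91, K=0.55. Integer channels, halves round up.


R = 255 × (1-C) × (1-K) = 255 × 0.36 × 0.45 = 41.31 → 41
G = 255 × (1-M) × (1-K) = 255 × 0.10 × 0.45 = 11.475 → 11
B = 255 × (1-Y) × (1-K) = 255 × 0.09 × 0.45 = 10.3275 → 10
= RGB(41, 11, 10)


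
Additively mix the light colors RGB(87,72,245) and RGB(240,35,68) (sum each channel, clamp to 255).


Additive: each channel = min(255, C₁+C₂)
R: 87+240 = 327 → 255
G: 72+35 = 107 → 107
B: 245+68 = 313 → 255
= RGB(255, 107, 255)


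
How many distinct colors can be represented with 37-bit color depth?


Colors = 2^bits = 2^37
= 137,438,953,472 colors


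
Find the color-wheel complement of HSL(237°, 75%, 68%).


Complement = opposite side of color wheel = hue + 180°
H' = (237 + 180) mod 360 = 57°
S and L unchanged.
= HSL(57°, 75%, 68%)


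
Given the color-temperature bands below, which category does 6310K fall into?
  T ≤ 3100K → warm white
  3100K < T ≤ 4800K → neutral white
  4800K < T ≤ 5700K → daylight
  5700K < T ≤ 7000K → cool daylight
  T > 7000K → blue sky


Temperature: 6310K
5700K < 6310K ≤ 7000K → cool daylight
Classification: cool daylight


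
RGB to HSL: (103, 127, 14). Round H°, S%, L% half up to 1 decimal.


Normalize: R'=103/255≈0.4039, G'=127/255≈0.4980, B'=14/255≈0.0549
Max=127/255, Min=14/255, Δ=Max-Min=113/255
L = (Max+Min)/2 = (127+14)/510 = 141/510 = 0.27647… → L = 27.6%
L ≤ 0.5 → S = Δ/(Max+Min) = 113/(127+14) = 113/141 = 0.80141… → S = 80.1%
(the 1/255 factors cancel in S and H, so raw channel differences can be used)
Max is G' → H = 60 × ((B-R)/Δ + 2) = 60 × ((14-103)/113 + 2)
  -89/113 + 2 = -0.7876… + 2 = 1.2123…
  H = 60 × 1.2123… = 72.743…° → H = 72.7°
= HSL(72.7°, 80.1%, 27.6%)


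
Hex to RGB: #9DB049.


9D → 157 (R)
B0 → 176 (G)
49 → 73 (B)
= RGB(157, 176, 73)


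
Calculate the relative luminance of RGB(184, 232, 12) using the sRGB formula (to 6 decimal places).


Linearize each channel (sRGB transfer function): c = v/255; c_lin = c/12.92 if c ≤ 0.04045, else ((c+0.055)/1.055)^2.4
  R: 184/255 ≈ 0.721569 > 0.04045 → ((0.721569+0.055)/1.055)^2.4 ≈ 0.479320
  G: 232/255 ≈ 0.909804 > 0.04045 → ((0.909804+0.055)/1.055)^2.4 ≈ 0.806952
  B: 12/255 ≈ 0.047059 > 0.04045 → ((0.047059+0.055)/1.055)^2.4 ≈ 0.003677
R_lin = 0.479320, G_lin = 0.806952, B_lin = 0.003677
L = 0.2126×R + 0.7152×G + 0.0722×B
L = 0.2126×0.479320 + 0.7152×0.806952 + 0.0722×0.003677
L ≈ 0.679301


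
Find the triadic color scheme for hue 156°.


Triadic: equally spaced at 120° intervals
H1 = 156°
H2 = (156 + 120) mod 360 = 276°
H3 = (156 + 240) mod 360 = 36°
Triadic = 156°, 276°, 36°


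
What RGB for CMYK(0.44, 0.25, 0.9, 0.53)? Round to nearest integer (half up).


R = 255 × (1-C) × (1-K) = 255 × 0.56 × 0.47 = 67.116 → 67
G = 255 × (1-M) × (1-K) = 255 × 0.75 × 0.47 = 89.8875 → 90
B = 255 × (1-Y) × (1-K) = 255 × 0.10 × 0.47 = 11.985 → 12
= RGB(67, 90, 12)


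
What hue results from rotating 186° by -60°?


New hue = (H + rotation) mod 360
New hue = (186 -60) mod 360
= 126 mod 360
= 126°


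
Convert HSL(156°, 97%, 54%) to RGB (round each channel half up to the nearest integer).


H=156°, S=0.97, L=0.54
C = (1-|2L-1|)×S = (1-|0.08|)×0.97 = 0.8924
H' = H/60 = 156/60 ≈ 2.6000; X = C×(1-|H' mod 2 - 1|) = 0.53544
m = L - C/2 = 0.54 - 0.4462 = 0.0938
Sector ⌊H'⌋ = 2 → (R',G',B') = (0.0, 0.8924, 0.53544)
RGB = ((R'+m)×255, (G'+m)×255, (B'+m)×255) = (23.919, 251.481, 160.4562)
Round half up → RGB(24, 251, 160)


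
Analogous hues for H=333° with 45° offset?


Base hue: 333°
Left analog: (333 - 45) mod 360 = 288°
Right analog: (333 + 45) mod 360 = 18°
Analogous hues = 288° and 18°


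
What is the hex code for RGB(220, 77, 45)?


R = 220 → DC (hex)
G = 77 → 4D (hex)
B = 45 → 2D (hex)
Hex = #DC4D2D


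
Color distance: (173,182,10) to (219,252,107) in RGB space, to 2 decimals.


d = √[(R₁-R₂)² + (G₁-G₂)² + (B₁-B₂)²]
d = √[(173-219)² + (182-252)² + (10-107)²]
d = √[2116 + 4900 + 9409]
d = √16425
d ≈ 128.16


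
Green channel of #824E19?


Color: #824E19
R = 82 = 130
G = 4E = 78
B = 19 = 25
Green = 78


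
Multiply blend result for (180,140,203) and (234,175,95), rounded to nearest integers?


Multiply: C = A×B/255, rounded to nearest integer
R: 180×234/255 = 42120/255 ≈ 165.176 → 165
G: 140×175/255 = 24500/255 ≈ 96.078 → 96
B: 203×95/255 = 19285/255 ≈ 75.627 → 76
= RGB(165, 96, 76)


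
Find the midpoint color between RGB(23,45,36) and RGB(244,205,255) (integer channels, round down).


Midpoint: each channel = ⌊(C₁+C₂)/2⌋
R: ⌊(23+244)/2⌋ = 133
G: ⌊(45+205)/2⌋ = 125
B: ⌊(36+255)/2⌋ = 145
= RGB(133, 125, 145)


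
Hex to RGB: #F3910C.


F3 → 243 (R)
91 → 145 (G)
0C → 12 (B)
= RGB(243, 145, 12)


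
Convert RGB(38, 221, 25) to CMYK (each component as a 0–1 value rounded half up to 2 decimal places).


R'=38/255≈0.1490, G'=221/255≈0.8667, B'=25/255≈0.0980
K = 1 - max(R',G',B') = 1 - 221/255 = 34/255 = 0.13333… → 0.13
(1-R'-K)/(1-K) simplifies to (max-R)/max with max = 221:
C = (221-38)/221 = 183/221 = 0.82805… → 0.83
M = (221-221)/221 = 0/221 = 0 → 0.00
Y = (221-25)/221 = 196/221 = 0.88687… → 0.89
= CMYK(0.83, 0.00, 0.89, 0.13)


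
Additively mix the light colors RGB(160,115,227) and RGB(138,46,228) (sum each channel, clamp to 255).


Additive: each channel = min(255, C₁+C₂)
R: 160+138 = 298 → 255
G: 115+46 = 161 → 161
B: 227+228 = 455 → 255
= RGB(255, 161, 255)


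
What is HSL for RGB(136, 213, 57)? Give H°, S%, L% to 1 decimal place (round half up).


Normalize: R'=136/255≈0.5333, G'=213/255≈0.8353, B'=57/255≈0.2235
Max=213/255, Min=57/255, Δ=Max-Min=156/255
L = (Max+Min)/2 = (213+57)/510 = 270/510 = 0.52941… → L = 52.9%
L > 0.5 → S = Δ/(2-Max-Min) = 156/(510-213-57) = 156/240 = 0.65 → S = 65.0%
(the 1/255 factors cancel in S and H, so raw channel differences can be used)
Max is G' → H = 60 × ((B-R)/Δ + 2) = 60 × ((57-136)/156 + 2)
  -79/156 + 2 = -0.5064… + 2 = 1.4935…
  H = 60 × 1.4935… = 89.615…° → H = 89.6°
= HSL(89.6°, 65.0%, 52.9%)


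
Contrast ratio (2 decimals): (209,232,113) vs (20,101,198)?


Linearize each sRGB channel c=v/255: c/12.92 if c ≤ 0.04045 else ((c+0.055)/1.055)^2.4
L = 0.2126×R_lin + 0.7152×G_lin + 0.0722×B_lin
Color 1 (209,232,113):
  R=209: 209/255≈0.8196 > 0.04045 → ((0.8196+0.055)/1.055)^2.4 ≈ 0.63760
  G=232: 232/255≈0.9098 > 0.04045 → ((0.9098+0.055)/1.055)^2.4 ≈ 0.80695
  B=113: 113/255≈0.4431 > 0.04045 → ((0.4431+0.055)/1.055)^2.4 ≈ 0.16513
  L1 = 0.2126×0.63760 + 0.7152×0.80695 + 0.0722×0.16513 ≈ 0.72461
Color 2 (20,101,198):
  R=20: 20/255≈0.0784 > 0.04045 → ((0.0784+0.055)/1.055)^2.4 ≈ 0.00700
  G=101: 101/255≈0.3961 > 0.04045 → ((0.3961+0.055)/1.055)^2.4 ≈ 0.13014
  B=198: 198/255≈0.7765 > 0.04045 → ((0.7765+0.055)/1.055)^2.4 ≈ 0.56471
  L2 = 0.2126×0.00700 + 0.7152×0.13014 + 0.0722×0.56471 ≈ 0.13533
Lighter = 0.72461, Darker = 0.13533
Ratio = (L_lighter + 0.05) / (L_darker + 0.05)
Ratio = (0.72461 + 0.05) / (0.13533 + 0.05) = 0.77461 / 0.18533 ≈ 4.1795
Ratio ≈ 4.18:1


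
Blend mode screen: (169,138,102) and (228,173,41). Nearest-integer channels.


Screen: C = 255 - (255-A)×(255-B)/255, rounded to nearest integer
R: 255 - (255-169)×(255-228)/255 = 255 - 2322/255 ≈ 255 - 9.106 = 245.894 → 246
G: 255 - (255-138)×(255-173)/255 = 255 - 9594/255 ≈ 255 - 37.624 = 217.376 → 217
B: 255 - (255-102)×(255-41)/255 = 255 - 32742/255 ≈ 255 - 128.400 = 126.600 → 127
= RGB(246, 217, 127)


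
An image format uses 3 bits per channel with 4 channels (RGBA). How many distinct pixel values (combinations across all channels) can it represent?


Total bits = 3 bits/channel × 4 channels = 12 bits
Distinct pixel values = 2^12
= 4,096 pixel values


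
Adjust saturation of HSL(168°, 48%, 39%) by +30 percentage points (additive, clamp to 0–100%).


Original S = 48%
Adjustment = +30 percentage points
New S = 48 + (30) = 78
Clamp to [0, 100] → 78
= HSL(168°, 78%, 39%)


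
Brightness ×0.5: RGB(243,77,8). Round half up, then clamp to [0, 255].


Multiply each channel by 0.5, round half up, clamp to [0, 255]
R: 243×0.5 = 121.5 → round → 122
G: 77×0.5 = 38.5 → round → 39
B: 8×0.5 = 4
= RGB(122, 39, 4)


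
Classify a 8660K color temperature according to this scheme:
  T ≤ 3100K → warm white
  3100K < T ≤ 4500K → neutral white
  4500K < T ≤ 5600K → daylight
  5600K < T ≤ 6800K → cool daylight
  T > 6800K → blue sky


Temperature: 8660K
8660K > 6800K → blue sky
Classification: blue sky


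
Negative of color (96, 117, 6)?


Invert: (255-R, 255-G, 255-B)
R: 255-96 = 159
G: 255-117 = 138
B: 255-6 = 249
= RGB(159, 138, 249)


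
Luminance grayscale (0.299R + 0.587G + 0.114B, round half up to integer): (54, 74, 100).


Gray = 0.299×R + 0.587×G + 0.114×B
Gray = 0.299×54 + 0.587×74 + 0.114×100
Gray = 16.146 + 43.438 + 11.400
Gray = 70.984 → round half up → 71
Gray = 71


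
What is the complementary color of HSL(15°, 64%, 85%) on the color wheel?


Complement = opposite side of color wheel = hue + 180°
H' = (15 + 180) mod 360 = 195°
S and L unchanged.
= HSL(195°, 64%, 85%)


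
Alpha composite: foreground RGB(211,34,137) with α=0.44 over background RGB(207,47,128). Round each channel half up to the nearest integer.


C = α×F + (1-α)×B, with 1-α = 0.56
R: 0.44×211 + 0.56×207 = 92.84 + 115.92 = 208.76 → 209
G: 0.44×34 + 0.56×47 = 14.96 + 26.32 = 41.28 → 41
B: 0.44×137 + 0.56×128 = 60.28 + 71.68 = 131.96 → 132
= RGB(209, 41, 132)


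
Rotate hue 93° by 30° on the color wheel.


New hue = (H + rotation) mod 360
New hue = (93 + 30) mod 360
= 123 mod 360
= 123°


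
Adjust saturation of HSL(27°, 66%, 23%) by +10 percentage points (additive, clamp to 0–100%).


Original S = 66%
Adjustment = +10 percentage points
New S = 66 + (10) = 76
Clamp to [0, 100] → 76
= HSL(27°, 76%, 23%)


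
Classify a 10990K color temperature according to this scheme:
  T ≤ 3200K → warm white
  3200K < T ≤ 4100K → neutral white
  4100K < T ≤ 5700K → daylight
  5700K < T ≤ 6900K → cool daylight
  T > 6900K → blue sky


Temperature: 10990K
10990K > 6900K → blue sky
Classification: blue sky


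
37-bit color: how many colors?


Colors = 2^bits = 2^37
= 137,438,953,472 colors


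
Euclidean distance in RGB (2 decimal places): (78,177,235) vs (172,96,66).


d = √[(R₁-R₂)² + (G₁-G₂)² + (B₁-B₂)²]
d = √[(78-172)² + (177-96)² + (235-66)²]
d = √[8836 + 6561 + 28561]
d = √43958
d ≈ 209.66


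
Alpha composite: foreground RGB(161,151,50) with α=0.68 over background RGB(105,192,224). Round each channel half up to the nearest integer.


C = α×F + (1-α)×B, with 1-α = 0.32
R: 0.68×161 + 0.32×105 = 109.48 + 33.60 = 143.08 → 143
G: 0.68×151 + 0.32×192 = 102.68 + 61.44 = 164.12 → 164
B: 0.68×50 + 0.32×224 = 34.00 + 71.68 = 105.68 → 106
= RGB(143, 164, 106)


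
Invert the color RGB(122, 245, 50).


Invert: (255-R, 255-G, 255-B)
R: 255-122 = 133
G: 255-245 = 10
B: 255-50 = 205
= RGB(133, 10, 205)


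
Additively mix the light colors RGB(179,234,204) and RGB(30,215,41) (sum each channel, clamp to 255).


Additive: each channel = min(255, C₁+C₂)
R: 179+30 = 209 → 209
G: 234+215 = 449 → 255
B: 204+41 = 245 → 245
= RGB(209, 255, 245)


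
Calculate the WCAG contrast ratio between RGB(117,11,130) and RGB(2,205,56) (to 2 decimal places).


Linearize each sRGB channel c=v/255: c/12.92 if c ≤ 0.04045 else ((c+0.055)/1.055)^2.4
L = 0.2126×R_lin + 0.7152×G_lin + 0.0722×B_lin
Color 1 (117,11,130):
  R=117: 117/255≈0.4588 > 0.04045 → ((0.4588+0.055)/1.055)^2.4 ≈ 0.17789
  G=11: 11/255≈0.0431 > 0.04045 → ((0.0431+0.055)/1.055)^2.4 ≈ 0.00335
  B=130: 130/255≈0.5098 > 0.04045 → ((0.5098+0.055)/1.055)^2.4 ≈ 0.22323
  L1 = 0.2126×0.17789 + 0.7152×0.00335 + 0.0722×0.22323 ≈ 0.05633
Color 2 (2,205,56):
  R=2: 2/255≈0.0078 ≤ 0.04045 → 0.0078/12.92 ≈ 0.00061
  G=205: 205/255≈0.8039 > 0.04045 → ((0.8039+0.055)/1.055)^2.4 ≈ 0.61050
  B=56: 56/255≈0.2196 > 0.04045 → ((0.2196+0.055)/1.055)^2.4 ≈ 0.03955
  L2 = 0.2126×0.00061 + 0.7152×0.61050 + 0.0722×0.03955 ≈ 0.43961
Lighter = 0.43961, Darker = 0.05633
Ratio = (L_lighter + 0.05) / (L_darker + 0.05)
Ratio = (0.43961 + 0.05) / (0.05633 + 0.05) = 0.48961 / 0.10633 ≈ 4.6047
Ratio ≈ 4.60:1


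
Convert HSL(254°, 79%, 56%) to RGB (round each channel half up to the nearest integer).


H=254°, S=0.79, L=0.56
C = (1-|2L-1|)×S = (1-|0.12|)×0.79 = 0.6952
H' = H/60 = 254/60 ≈ 4.2333; X = C×(1-|H' mod 2 - 1|) ≈ 0.1622
m = L - C/2 = 0.56 - 0.3476 = 0.2124
Sector ⌊H'⌋ = 4 → (R',G',B') = (≈0.1622, 0.0, 0.6952)
RGB = ((R'+m)×255, (G'+m)×255, (B'+m)×255) = (95.5264, 54.162, 231.438)
Round half up → RGB(96, 54, 231)


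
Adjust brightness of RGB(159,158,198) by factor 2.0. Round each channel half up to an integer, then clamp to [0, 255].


Multiply each channel by 2.0, round half up, clamp to [0, 255]
R: 159×2.0 = 318 → clamp → 255
G: 158×2.0 = 316 → clamp → 255
B: 198×2.0 = 396 → clamp → 255
= RGB(255, 255, 255)


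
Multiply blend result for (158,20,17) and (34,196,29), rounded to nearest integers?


Multiply: C = A×B/255, rounded to nearest integer
R: 158×34/255 = 5372/255 ≈ 21.067 → 21
G: 20×196/255 = 3920/255 ≈ 15.373 → 15
B: 17×29/255 = 493/255 ≈ 1.933 → 2
= RGB(21, 15, 2)


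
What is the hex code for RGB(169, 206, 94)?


R = 169 → A9 (hex)
G = 206 → CE (hex)
B = 94 → 5E (hex)
Hex = #A9CE5E


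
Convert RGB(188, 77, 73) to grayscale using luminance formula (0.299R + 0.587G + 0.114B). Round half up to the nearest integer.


Gray = 0.299×R + 0.587×G + 0.114×B
Gray = 0.299×188 + 0.587×77 + 0.114×73
Gray = 56.212 + 45.199 + 8.322
Gray = 109.733 → round half up → 110
Gray = 110


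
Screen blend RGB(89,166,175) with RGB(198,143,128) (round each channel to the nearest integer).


Screen: C = 255 - (255-A)×(255-B)/255, rounded to nearest integer
R: 255 - (255-89)×(255-198)/255 = 255 - 9462/255 ≈ 255 - 37.106 = 217.894 → 218
G: 255 - (255-166)×(255-143)/255 = 255 - 9968/255 ≈ 255 - 39.090 = 215.910 → 216
B: 255 - (255-175)×(255-128)/255 = 255 - 10160/255 ≈ 255 - 39.843 = 215.157 → 215
= RGB(218, 216, 215)


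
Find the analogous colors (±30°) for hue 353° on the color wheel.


Base hue: 353°
Left analog: (353 - 30) mod 360 = 323°
Right analog: (353 + 30) mod 360 = 23°
Analogous hues = 323° and 23°


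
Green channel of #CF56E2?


Color: #CF56E2
R = CF = 207
G = 56 = 86
B = E2 = 226
Green = 86


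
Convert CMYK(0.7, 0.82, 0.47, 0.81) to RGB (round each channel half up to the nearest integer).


R = 255 × (1-C) × (1-K) = 255 × 0.30 × 0.19 = 14.535 → 15
G = 255 × (1-M) × (1-K) = 255 × 0.18 × 0.19 = 8.721 → 9
B = 255 × (1-Y) × (1-K) = 255 × 0.53 × 0.19 = 25.6785 → 26
= RGB(15, 9, 26)


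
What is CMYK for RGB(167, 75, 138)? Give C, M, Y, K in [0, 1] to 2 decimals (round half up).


R'=167/255≈0.6549, G'=75/255≈0.2941, B'=138/255≈0.5412
K = 1 - max(R',G',B') = 1 - 167/255 = 88/255 = 0.34509… → 0.35
(1-R'-K)/(1-K) simplifies to (max-R)/max with max = 167:
C = (167-167)/167 = 0/167 = 0 → 0.00
M = (167-75)/167 = 92/167 = 0.55089… → 0.55
Y = (167-138)/167 = 29/167 = 0.17365… → 0.17
= CMYK(0.00, 0.55, 0.17, 0.35)


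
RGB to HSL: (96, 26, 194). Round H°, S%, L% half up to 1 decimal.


Normalize: R'=96/255≈0.3765, G'=26/255≈0.1020, B'=194/255≈0.7608
Max=194/255, Min=26/255, Δ=Max-Min=168/255
L = (Max+Min)/2 = (194+26)/510 = 220/510 = 0.43137… → L = 43.1%
L ≤ 0.5 → S = Δ/(Max+Min) = 168/(194+26) = 168/220 = 0.76363… → S = 76.4%
(the 1/255 factors cancel in S and H, so raw channel differences can be used)
Max is B' → H = 60 × ((R-G)/Δ + 4) = 60 × ((96-26)/168 + 4)
  70/168 + 4 = 0.4166… + 4 = 4.4166…
  H = 60 × 4.4166… = 265° → H = 265.0°
= HSL(265.0°, 76.4%, 43.1%)


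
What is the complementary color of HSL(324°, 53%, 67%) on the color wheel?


Complement = opposite side of color wheel = hue + 180°
H' = (324 + 180) mod 360 = 144°
S and L unchanged.
= HSL(144°, 53%, 67%)


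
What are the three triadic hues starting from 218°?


Triadic: equally spaced at 120° intervals
H1 = 218°
H2 = (218 + 120) mod 360 = 338°
H3 = (218 + 240) mod 360 = 98°
Triadic = 218°, 338°, 98°


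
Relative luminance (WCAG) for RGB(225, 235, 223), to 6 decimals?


Linearize each channel (sRGB transfer function): c = v/255; c_lin = c/12.92 if c ≤ 0.04045, else ((c+0.055)/1.055)^2.4
  R: 225/255 ≈ 0.882353 > 0.04045 → ((0.882353+0.055)/1.055)^2.4 ≈ 0.752942
  G: 235/255 ≈ 0.921569 > 0.04045 → ((0.921569+0.055)/1.055)^2.4 ≈ 0.830770
  B: 223/255 ≈ 0.874510 > 0.04045 → ((0.874510+0.055)/1.055)^2.4 ≈ 0.737910
R_lin = 0.752942, G_lin = 0.830770, B_lin = 0.737910
L = 0.2126×R + 0.7152×G + 0.0722×B
L = 0.2126×0.752942 + 0.7152×0.830770 + 0.0722×0.737910
L ≈ 0.807519


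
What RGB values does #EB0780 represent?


EB → 235 (R)
07 → 7 (G)
80 → 128 (B)
= RGB(235, 7, 128)


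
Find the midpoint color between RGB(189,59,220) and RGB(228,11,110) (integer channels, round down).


Midpoint: each channel = ⌊(C₁+C₂)/2⌋
R: ⌊(189+228)/2⌋ = 208
G: ⌊(59+11)/2⌋ = 35
B: ⌊(220+110)/2⌋ = 165
= RGB(208, 35, 165)


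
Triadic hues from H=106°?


Triadic: equally spaced at 120° intervals
H1 = 106°
H2 = (106 + 120) mod 360 = 226°
H3 = (106 + 240) mod 360 = 346°
Triadic = 106°, 226°, 346°


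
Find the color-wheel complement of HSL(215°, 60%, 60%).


Complement = opposite side of color wheel = hue + 180°
H' = (215 + 180) mod 360 = 35°
S and L unchanged.
= HSL(35°, 60%, 60%)


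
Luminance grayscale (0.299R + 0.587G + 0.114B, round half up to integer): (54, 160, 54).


Gray = 0.299×R + 0.587×G + 0.114×B
Gray = 0.299×54 + 0.587×160 + 0.114×54
Gray = 16.146 + 93.920 + 6.156
Gray = 116.222 → round half up → 116
Gray = 116


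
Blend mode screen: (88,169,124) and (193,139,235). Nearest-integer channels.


Screen: C = 255 - (255-A)×(255-B)/255, rounded to nearest integer
R: 255 - (255-88)×(255-193)/255 = 255 - 10354/255 ≈ 255 - 40.604 = 214.396 → 214
G: 255 - (255-169)×(255-139)/255 = 255 - 9976/255 ≈ 255 - 39.122 = 215.878 → 216
B: 255 - (255-124)×(255-235)/255 = 255 - 2620/255 ≈ 255 - 10.275 = 244.725 → 245
= RGB(214, 216, 245)


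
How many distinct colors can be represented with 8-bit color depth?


Colors = 2^bits = 2^8
= 256 colors


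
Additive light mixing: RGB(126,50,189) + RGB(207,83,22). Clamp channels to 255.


Additive: each channel = min(255, C₁+C₂)
R: 126+207 = 333 → 255
G: 50+83 = 133 → 133
B: 189+22 = 211 → 211
= RGB(255, 133, 211)


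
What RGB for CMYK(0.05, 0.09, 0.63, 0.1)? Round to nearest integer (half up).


R = 255 × (1-C) × (1-K) = 255 × 0.95 × 0.90 = 218.025 → 218
G = 255 × (1-M) × (1-K) = 255 × 0.91 × 0.90 = 208.845 → 209
B = 255 × (1-Y) × (1-K) = 255 × 0.37 × 0.90 = 84.915 → 85
= RGB(218, 209, 85)


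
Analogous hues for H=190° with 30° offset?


Base hue: 190°
Left analog: (190 - 30) mod 360 = 160°
Right analog: (190 + 30) mod 360 = 220°
Analogous hues = 160° and 220°


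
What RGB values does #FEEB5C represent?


FE → 254 (R)
EB → 235 (G)
5C → 92 (B)
= RGB(254, 235, 92)


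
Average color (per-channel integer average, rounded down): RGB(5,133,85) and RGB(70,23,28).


Midpoint: each channel = ⌊(C₁+C₂)/2⌋
R: ⌊(5+70)/2⌋ = 37
G: ⌊(133+23)/2⌋ = 78
B: ⌊(85+28)/2⌋ = 56
= RGB(37, 78, 56)


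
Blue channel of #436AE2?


Color: #436AE2
R = 43 = 67
G = 6A = 106
B = E2 = 226
Blue = 226


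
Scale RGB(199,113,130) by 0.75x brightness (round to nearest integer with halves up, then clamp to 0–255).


Multiply each channel by 0.75, round half up, clamp to [0, 255]
R: 199×0.75 = 149.25 → round → 149
G: 113×0.75 = 84.75 → round → 85
B: 130×0.75 = 97.5 → round → 98
= RGB(149, 85, 98)


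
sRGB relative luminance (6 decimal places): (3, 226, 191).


Linearize each channel (sRGB transfer function): c = v/255; c_lin = c/12.92 if c ≤ 0.04045, else ((c+0.055)/1.055)^2.4
  R: 3/255 ≈ 0.011765 ≤ 0.04045 → 0.011765/12.92 ≈ 0.000911
  G: 226/255 ≈ 0.886275 > 0.04045 → ((0.886275+0.055)/1.055)^2.4 ≈ 0.760525
  B: 191/255 ≈ 0.749020 > 0.04045 → ((0.749020+0.055)/1.055)^2.4 ≈ 0.520996
R_lin = 0.000911, G_lin = 0.760525, B_lin = 0.520996
L = 0.2126×R + 0.7152×G + 0.0722×B
L = 0.2126×0.000911 + 0.7152×0.760525 + 0.0722×0.520996
L ≈ 0.581737


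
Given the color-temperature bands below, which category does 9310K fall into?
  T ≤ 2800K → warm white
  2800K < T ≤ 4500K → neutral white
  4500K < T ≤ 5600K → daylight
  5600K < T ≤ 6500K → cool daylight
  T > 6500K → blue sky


Temperature: 9310K
9310K > 6500K → blue sky
Classification: blue sky


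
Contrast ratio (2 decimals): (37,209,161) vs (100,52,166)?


Linearize each sRGB channel c=v/255: c/12.92 if c ≤ 0.04045 else ((c+0.055)/1.055)^2.4
L = 0.2126×R_lin + 0.7152×G_lin + 0.0722×B_lin
Color 1 (37,209,161):
  R=37: 37/255≈0.1451 > 0.04045 → ((0.1451+0.055)/1.055)^2.4 ≈ 0.01850
  G=209: 209/255≈0.8196 > 0.04045 → ((0.8196+0.055)/1.055)^2.4 ≈ 0.63760
  B=161: 161/255≈0.6314 > 0.04045 → ((0.6314+0.055)/1.055)^2.4 ≈ 0.35640
  L1 = 0.2126×0.01850 + 0.7152×0.63760 + 0.0722×0.35640 ≈ 0.48567
Color 2 (100,52,166):
  R=100: 100/255≈0.3922 > 0.04045 → ((0.3922+0.055)/1.055)^2.4 ≈ 0.12744
  G=52: 52/255≈0.2039 > 0.04045 → ((0.2039+0.055)/1.055)^2.4 ≈ 0.03434
  B=166: 166/255≈0.6510 > 0.04045 → ((0.6510+0.055)/1.055)^2.4 ≈ 0.38133
  L2 = 0.2126×0.12744 + 0.7152×0.03434 + 0.0722×0.38133 ≈ 0.07918
Lighter = 0.48567, Darker = 0.07918
Ratio = (L_lighter + 0.05) / (L_darker + 0.05)
Ratio = (0.48567 + 0.05) / (0.07918 + 0.05) = 0.53567 / 0.12918 ≈ 4.1466
Ratio ≈ 4.15:1


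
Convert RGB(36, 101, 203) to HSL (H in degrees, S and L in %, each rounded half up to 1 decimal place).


Normalize: R'=36/255≈0.1412, G'=101/255≈0.3961, B'=203/255≈0.7961
Max=203/255, Min=36/255, Δ=Max-Min=167/255
L = (Max+Min)/2 = (203+36)/510 = 239/510 = 0.46862… → L = 46.9%
L ≤ 0.5 → S = Δ/(Max+Min) = 167/(203+36) = 167/239 = 0.69874… → S = 69.9%
(the 1/255 factors cancel in S and H, so raw channel differences can be used)
Max is B' → H = 60 × ((R-G)/Δ + 4) = 60 × ((36-101)/167 + 4)
  -65/167 + 4 = -0.3892… + 4 = 3.6107…
  H = 60 × 3.6107… = 216.646…° → H = 216.6°
= HSL(216.6°, 69.9%, 46.9%)


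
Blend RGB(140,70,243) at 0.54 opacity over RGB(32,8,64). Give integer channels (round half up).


C = α×F + (1-α)×B, with 1-α = 0.46
R: 0.54×140 + 0.46×32 = 75.60 + 14.72 = 90.32 → 90
G: 0.54×70 + 0.46×8 = 37.80 + 3.68 = 41.48 → 41
B: 0.54×243 + 0.46×64 = 131.22 + 29.44 = 160.66 → 161
= RGB(90, 41, 161)


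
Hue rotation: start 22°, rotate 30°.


New hue = (H + rotation) mod 360
New hue = (22 + 30) mod 360
= 52 mod 360
= 52°


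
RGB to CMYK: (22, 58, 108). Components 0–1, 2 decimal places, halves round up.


R'=22/255≈0.0863, G'=58/255≈0.2275, B'=108/255≈0.4235
K = 1 - max(R',G',B') = 1 - 108/255 = 147/255 = 0.57647… → 0.58
(1-R'-K)/(1-K) simplifies to (max-R)/max with max = 108:
C = (108-22)/108 = 86/108 = 0.79629… → 0.80
M = (108-58)/108 = 50/108 = 0.46296… → 0.46
Y = (108-108)/108 = 0/108 = 0 → 0.00
= CMYK(0.80, 0.46, 0.00, 0.58)


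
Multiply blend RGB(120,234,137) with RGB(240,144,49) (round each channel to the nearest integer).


Multiply: C = A×B/255, rounded to nearest integer
R: 120×240/255 = 28800/255 ≈ 112.941 → 113
G: 234×144/255 = 33696/255 ≈ 132.141 → 132
B: 137×49/255 = 6713/255 ≈ 26.325 → 26
= RGB(113, 132, 26)


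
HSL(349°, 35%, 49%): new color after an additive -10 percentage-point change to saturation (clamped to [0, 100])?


Original S = 35%
Adjustment = -10 percentage points
New S = 35 + (-10) = 25
Clamp to [0, 100] → 25
= HSL(349°, 25%, 49%)


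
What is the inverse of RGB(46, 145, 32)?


Invert: (255-R, 255-G, 255-B)
R: 255-46 = 209
G: 255-145 = 110
B: 255-32 = 223
= RGB(209, 110, 223)


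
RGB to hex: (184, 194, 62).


R = 184 → B8 (hex)
G = 194 → C2 (hex)
B = 62 → 3E (hex)
Hex = #B8C23E


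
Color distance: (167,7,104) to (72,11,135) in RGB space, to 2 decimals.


d = √[(R₁-R₂)² + (G₁-G₂)² + (B₁-B₂)²]
d = √[(167-72)² + (7-11)² + (104-135)²]
d = √[9025 + 16 + 961]
d = √10002
d ≈ 100.01


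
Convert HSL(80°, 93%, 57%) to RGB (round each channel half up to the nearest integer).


H=80°, S=0.93, L=0.57
C = (1-|2L-1|)×S = (1-|0.14|)×0.93 = 0.7998
H' = H/60 = 80/60 ≈ 1.3333; X = C×(1-|H' mod 2 - 1|) = 0.5332
m = L - C/2 = 0.57 - 0.3999 = 0.1701
Sector ⌊H'⌋ = 1 → (R',G',B') = (0.5332, 0.7998, 0.0)
RGB = ((R'+m)×255, (G'+m)×255, (B'+m)×255) = (179.3415, 247.3245, 43.3755)
Round half up → RGB(179, 247, 43)


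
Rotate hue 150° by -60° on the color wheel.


New hue = (H + rotation) mod 360
New hue = (150 -60) mod 360
= 90 mod 360
= 90°


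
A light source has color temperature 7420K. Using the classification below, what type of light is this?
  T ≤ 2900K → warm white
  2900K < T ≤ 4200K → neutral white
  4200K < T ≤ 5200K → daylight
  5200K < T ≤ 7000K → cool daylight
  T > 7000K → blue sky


Temperature: 7420K
7420K > 7000K → blue sky
Classification: blue sky


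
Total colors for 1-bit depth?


Colors = 2^bits = 2^1
= 2 colors


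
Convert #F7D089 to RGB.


F7 → 247 (R)
D0 → 208 (G)
89 → 137 (B)
= RGB(247, 208, 137)


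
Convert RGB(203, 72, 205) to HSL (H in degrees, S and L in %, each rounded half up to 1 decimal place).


Normalize: R'=203/255≈0.7961, G'=72/255≈0.2824, B'=205/255≈0.8039
Max=205/255, Min=72/255, Δ=Max-Min=133/255
L = (Max+Min)/2 = (205+72)/510 = 277/510 = 0.54313… → L = 54.3%
L > 0.5 → S = Δ/(2-Max-Min) = 133/(510-205-72) = 133/233 = 0.57081… → S = 57.1%
(the 1/255 factors cancel in S and H, so raw channel differences can be used)
Max is B' → H = 60 × ((R-G)/Δ + 4) = 60 × ((203-72)/133 + 4)
  131/133 + 4 = 0.9849… + 4 = 4.9849…
  H = 60 × 4.9849… = 299.097…° → H = 299.1°
= HSL(299.1°, 57.1%, 54.3%)


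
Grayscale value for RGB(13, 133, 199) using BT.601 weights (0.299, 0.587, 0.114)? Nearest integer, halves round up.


Gray = 0.299×R + 0.587×G + 0.114×B
Gray = 0.299×13 + 0.587×133 + 0.114×199
Gray = 3.887 + 78.071 + 22.686
Gray = 104.644 → round half up → 105
Gray = 105


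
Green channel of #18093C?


Color: #18093C
R = 18 = 24
G = 09 = 9
B = 3C = 60
Green = 9


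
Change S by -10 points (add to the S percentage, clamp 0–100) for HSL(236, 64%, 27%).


Original S = 64%
Adjustment = -10 percentage points
New S = 64 + (-10) = 54
Clamp to [0, 100] → 54
= HSL(236°, 54%, 27%)


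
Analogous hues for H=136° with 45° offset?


Base hue: 136°
Left analog: (136 - 45) mod 360 = 91°
Right analog: (136 + 45) mod 360 = 181°
Analogous hues = 91° and 181°


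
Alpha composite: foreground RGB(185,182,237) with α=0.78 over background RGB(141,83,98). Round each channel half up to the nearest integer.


C = α×F + (1-α)×B, with 1-α = 0.22
R: 0.78×185 + 0.22×141 = 144.30 + 31.02 = 175.32 → 175
G: 0.78×182 + 0.22×83 = 141.96 + 18.26 = 160.22 → 160
B: 0.78×237 + 0.22×98 = 184.86 + 21.56 = 206.42 → 206
= RGB(175, 160, 206)


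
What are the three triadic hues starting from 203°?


Triadic: equally spaced at 120° intervals
H1 = 203°
H2 = (203 + 120) mod 360 = 323°
H3 = (203 + 240) mod 360 = 83°
Triadic = 203°, 323°, 83°


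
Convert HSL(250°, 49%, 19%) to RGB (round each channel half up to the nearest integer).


H=250°, S=0.49, L=0.19
C = (1-|2L-1|)×S = (1-|-0.62|)×0.49 = 0.1862
H' = H/60 = 250/60 ≈ 4.1667; X = C×(1-|H' mod 2 - 1|) ≈ 0.0310
m = L - C/2 = 0.19 - 0.0931 = 0.0969
Sector ⌊H'⌋ = 4 → (R',G',B') = (≈0.0310, 0.0, 0.1862)
RGB = ((R'+m)×255, (G'+m)×255, (B'+m)×255) = (32.623, 24.7095, 72.1905)
Round half up → RGB(33, 25, 72)


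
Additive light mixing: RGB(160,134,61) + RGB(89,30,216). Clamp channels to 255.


Additive: each channel = min(255, C₁+C₂)
R: 160+89 = 249 → 249
G: 134+30 = 164 → 164
B: 61+216 = 277 → 255
= RGB(249, 164, 255)


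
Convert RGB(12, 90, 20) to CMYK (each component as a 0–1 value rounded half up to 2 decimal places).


R'=12/255≈0.0471, G'=90/255≈0.3529, B'=20/255≈0.0784
K = 1 - max(R',G',B') = 1 - 90/255 = 165/255 = 0.64705… → 0.65
(1-R'-K)/(1-K) simplifies to (max-R)/max with max = 90:
C = (90-12)/90 = 78/90 = 0.86666… → 0.87
M = (90-90)/90 = 0/90 = 0 → 0.00
Y = (90-20)/90 = 70/90 = 0.77777… → 0.78
= CMYK(0.87, 0.00, 0.78, 0.65)


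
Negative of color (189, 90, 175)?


Invert: (255-R, 255-G, 255-B)
R: 255-189 = 66
G: 255-90 = 165
B: 255-175 = 80
= RGB(66, 165, 80)


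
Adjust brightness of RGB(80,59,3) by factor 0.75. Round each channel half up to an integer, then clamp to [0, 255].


Multiply each channel by 0.75, round half up, clamp to [0, 255]
R: 80×0.75 = 60
G: 59×0.75 = 44.25 → round → 44
B: 3×0.75 = 2.25 → round → 2
= RGB(60, 44, 2)
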